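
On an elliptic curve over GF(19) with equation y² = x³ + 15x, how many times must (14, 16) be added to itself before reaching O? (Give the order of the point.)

2P: tangent at (14, 16): λ = (3·14² + 15)/(2·16) ≡ 14/13. 13⁻¹ ≡ 3 (mod 19) since 13·3 = 39 ≡ 1, so λ ≡ 14·3 ≡ 4.
  x = λ² - 14 - 14 = 16 - 28 ≡ 7; y = λ·(14 - 7) - 16 ≡ 12. → (7, 12)
3P: (7, 12) + (14, 16). λ = (16 - 12)/(14 - 7) ≡ 4/7 mod 19. 7⁻¹ ≡ 11 (mod 19) since 7·11 = 77 ≡ 1, so λ ≡ 6.
  x = λ² - 7 - 14 = 36 - 21 ≡ 15; y = λ·(7 - 15) - 12 ≡ 16. → (15, 16)
4P: (15, 16) + (14, 16). λ = (16 - 16)/(14 - 15) ≡ 0/18 mod 19. 18⁻¹ ≡ 18 (mod 19), so λ ≡ 0.
  x = λ² - 15 - 14 = 0 - 29 ≡ 9; y = λ·(15 - 9) - 16 ≡ 3. → (9, 3)
5P: (9, 3) + (14, 16). λ = (16 - 3)/(14 - 9) ≡ 13/5 mod 19. 5⁻¹ ≡ 4 (mod 19), so λ ≡ 14.
  x = λ² - 9 - 14 = 196 - 23 ≡ 2; y = λ·(9 - 2) - 3 ≡ 0. → (2, 0)
6P: (2, 0) + (14, 16). λ = (16 - 0)/(14 - 2) ≡ 16/12 mod 19. 12⁻¹ ≡ 8 (mod 19) since 12·8 = 96 ≡ 1, so λ ≡ 14.
  x = λ² - 2 - 14 = 196 - 16 ≡ 9; y = λ·(2 - 9) - 0 ≡ 16. → (9, 16)
7P: (9, 16) + (14, 16). λ = (16 - 16)/(14 - 9) ≡ 0/5 mod 19. 5⁻¹ ≡ 4 (mod 19), so λ ≡ 0.
  x = λ² - 9 - 14 = 0 - 23 ≡ 15; y = λ·(9 - 15) - 16 ≡ 3. → (15, 3)
8P: (15, 3) + (14, 16). λ = (16 - 3)/(14 - 15) ≡ 13/18 mod 19. 18⁻¹ ≡ 18 (mod 19) since 18·18 = 324 ≡ 1, so λ ≡ 6.
  x = λ² - 15 - 14 = 36 - 29 ≡ 7; y = λ·(15 - 7) - 3 ≡ 7. → (7, 7)
9P: (7, 7) + (14, 16). λ = (16 - 7)/(14 - 7) ≡ 9/7 mod 19. 7⁻¹ ≡ 11 (mod 19), so λ ≡ 4.
  x = λ² - 7 - 14 = 16 - 21 ≡ 14; y = λ·(7 - 14) - 7 ≡ 3. → (14, 3)
10P: (14, 3) + (14, 16): same x and y₁ ≡ -y₂, so the sum is O.
10P = O, so the order is 10.

10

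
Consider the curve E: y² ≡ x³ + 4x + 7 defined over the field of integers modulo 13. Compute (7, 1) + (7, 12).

O

The two points share x = 7 and their y-coordinates satisfy 1 + 12 ≡ 0 (mod 13), so they are inverses. Their sum is O.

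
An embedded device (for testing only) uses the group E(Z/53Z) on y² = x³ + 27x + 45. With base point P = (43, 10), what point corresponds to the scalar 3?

Repeated addition: build up to 3P.
2P: tangent at (43, 10): λ = (3·43² + 27)/(2·10) ≡ 9/20. 20⁻¹ ≡ 8 (mod 53), so λ ≡ 9·8 ≡ 19.
  x = λ² - 43 - 43 = 361 - 86 ≡ 10; y = λ·(43 - 10) - 10 ≡ 34. → (10, 34)
3P: (10, 34) + (43, 10). λ = (10 - 34)/(43 - 10) ≡ 29/33 mod 53. 33⁻¹ ≡ 45 (mod 53) since 33·45 = 1485 ≡ 1, so λ ≡ 33.
  x = λ² - 10 - 43 = 1089 - 53 ≡ 29; y = λ·(10 - 29) - 34 ≡ 28. → (29, 28)

(29, 28)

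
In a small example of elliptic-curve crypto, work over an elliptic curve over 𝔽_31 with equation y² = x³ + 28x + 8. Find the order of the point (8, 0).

2P: (8, 0) + (8, 0): same x and y₁ ≡ -y₂, so the sum is the point at infinity.
2P = the point at infinity, so the order is 2.

2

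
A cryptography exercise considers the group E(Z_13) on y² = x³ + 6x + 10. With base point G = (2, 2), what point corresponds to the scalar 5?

Repeated addition: build up to 5G.
2G: tangent at (2, 2): λ = (3·2² + 6)/(2·2) ≡ 5/4. 4⁻¹ ≡ 10 (mod 13) since 4·10 = 40 ≡ 1, so λ ≡ 5·10 ≡ 11.
  x = λ² - 2 - 2 = 121 - 4 ≡ 0; y = λ·(2 - 0) - 2 ≡ 7. → (0, 7)
3G: (0, 7) + (2, 2). λ = (2 - 7)/(2 - 0) ≡ 8/2 mod 13. 2⁻¹ ≡ 7 (mod 13), so λ ≡ 4.
  x = λ² - 0 - 2 = 16 - 2 ≡ 1; y = λ·(0 - 1) - 7 ≡ 2. → (1, 2)
4G: (1, 2) + (2, 2). λ = (2 - 2)/(2 - 1) ≡ 0/1 mod 13. 1⁻¹ ≡ 1 (mod 13), so λ ≡ 0.
  x = λ² - 1 - 2 = 0 - 3 ≡ 10; y = λ·(1 - 10) - 2 ≡ 11. → (10, 11)
5G: (10, 11) + (2, 2). λ = (2 - 11)/(2 - 10) ≡ 4/5 mod 13. 5⁻¹ ≡ 8 (mod 13) since 5·8 = 40 ≡ 1, so λ ≡ 6.
  x = λ² - 10 - 2 = 36 - 12 ≡ 11; y = λ·(10 - 11) - 11 ≡ 9. → (11, 9)

(11, 9)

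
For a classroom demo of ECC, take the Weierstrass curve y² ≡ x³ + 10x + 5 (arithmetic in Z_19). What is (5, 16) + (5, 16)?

tangent at (5, 16): λ = (3·5² + 10)/(2·16) ≡ 9/13. 13⁻¹ ≡ 3 (mod 19) since 13·3 = 39 ≡ 1, so λ ≡ 9·3 ≡ 8.
  x = λ² - 5 - 5 = 64 - 10 ≡ 16; y = λ·(5 - 16) - 16 ≡ 10. → (16, 10)

(16, 10)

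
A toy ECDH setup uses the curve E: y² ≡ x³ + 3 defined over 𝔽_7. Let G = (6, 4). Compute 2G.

tangent at (6, 4): λ = (3·6² + 0)/(2·4) ≡ 3/1. 1⁻¹ ≡ 1 (mod 7), so λ ≡ 3·1 ≡ 3.
  x = λ² - 6 - 6 = 9 - 12 ≡ 4; y = λ·(6 - 4) - 4 ≡ 2. → (4, 2)

(4, 2)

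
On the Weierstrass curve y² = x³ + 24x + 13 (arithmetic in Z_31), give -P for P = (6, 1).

-(6, 1) = (6, -1 mod 31) = (6, 30).

(6, 30)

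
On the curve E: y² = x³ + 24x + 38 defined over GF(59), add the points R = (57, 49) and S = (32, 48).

(56, 36)

(57, 49) + (32, 48). λ = (48 - 49)/(32 - 57) ≡ 58/34 mod 59. 34⁻¹ ≡ 33 (mod 59), so λ ≡ 26.
  x = λ² - 57 - 32 = 676 - 89 ≡ 56; y = λ·(57 - 56) - 49 ≡ 36. → (56, 36)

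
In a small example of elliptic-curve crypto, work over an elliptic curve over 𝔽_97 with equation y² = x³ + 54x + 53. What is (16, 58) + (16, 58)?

(1, 60)

tangent at (16, 58): λ = (3·16² + 54)/(2·58) ≡ 46/19. 19⁻¹ ≡ 46 (mod 97), so λ ≡ 46·46 ≡ 79.
  x = λ² - 16 - 16 = 6241 - 32 ≡ 1; y = λ·(16 - 1) - 58 ≡ 60. → (1, 60)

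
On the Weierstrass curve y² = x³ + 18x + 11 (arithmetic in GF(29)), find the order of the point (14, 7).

2P: tangent at (14, 7): λ = (3·14² + 18)/(2·7) ≡ 26/14. 14⁻¹ ≡ 27 (mod 29), so λ ≡ 26·27 ≡ 6.
  x = λ² - 14 - 14 = 36 - 28 ≡ 8; y = λ·(14 - 8) - 7 ≡ 0. → (8, 0)
3P: (8, 0) + (14, 7). λ = (7 - 0)/(14 - 8) ≡ 7/6 mod 29. 6⁻¹ ≡ 5 (mod 29), so λ ≡ 6.
  x = λ² - 8 - 14 = 36 - 22 ≡ 14; y = λ·(8 - 14) - 0 ≡ 22. → (14, 22)
4P: (14, 22) + (14, 7): same x and y₁ ≡ -y₂, so the sum is ∞.
4P = ∞, so the order is 4.

4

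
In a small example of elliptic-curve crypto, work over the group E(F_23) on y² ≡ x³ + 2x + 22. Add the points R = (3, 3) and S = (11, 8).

(3, 3) + (11, 8). λ = (8 - 3)/(11 - 3) ≡ 5/8 mod 23. 8⁻¹ ≡ 3 (mod 23) since 8·3 = 24 ≡ 1, so λ ≡ 15.
  x = λ² - 3 - 11 = 225 - 14 ≡ 4; y = λ·(3 - 4) - 3 ≡ 5. → (4, 5)

(4, 5)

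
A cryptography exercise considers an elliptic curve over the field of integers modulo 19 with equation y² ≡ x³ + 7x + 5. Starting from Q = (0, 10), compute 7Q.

(18, 4)

Repeated addition: build up to 7Q.
2Q: tangent at (0, 10): λ = (3·0² + 7)/(2·10) ≡ 7/1. 1⁻¹ ≡ 1 (mod 19) since 1·1 = 1 ≡ 1, so λ ≡ 7·1 ≡ 7.
  x = λ² - 0 - 0 = 49 - 0 ≡ 11; y = λ·(0 - 11) - 10 ≡ 8. → (11, 8)
3Q: (11, 8) + (0, 10). λ = (10 - 8)/(0 - 11) ≡ 2/8 mod 19. 8⁻¹ ≡ 12 (mod 19), so λ ≡ 5.
  x = λ² - 11 - 0 = 25 - 11 ≡ 14; y = λ·(11 - 14) - 8 ≡ 15. → (14, 15)
4Q: (14, 15) + (0, 10). λ = (10 - 15)/(0 - 14) ≡ 14/5 mod 19. 5⁻¹ ≡ 4 (mod 19), so λ ≡ 18.
  x = λ² - 14 - 0 = 324 - 14 ≡ 6; y = λ·(14 - 6) - 15 ≡ 15. → (6, 15)
5Q: (6, 15) + (0, 10). λ = (10 - 15)/(0 - 6) ≡ 14/13 mod 19. 13⁻¹ ≡ 3 (mod 19), so λ ≡ 4.
  x = λ² - 6 - 0 = 16 - 6 ≡ 10; y = λ·(6 - 10) - 15 ≡ 7. → (10, 7)
6Q: (10, 7) + (0, 10). λ = (10 - 7)/(0 - 10) ≡ 3/9 mod 19. 9⁻¹ ≡ 17 (mod 19), so λ ≡ 13.
  x = λ² - 10 - 0 = 169 - 10 ≡ 7; y = λ·(10 - 7) - 7 ≡ 13. → (7, 13)
7Q: (7, 13) + (0, 10). λ = (10 - 13)/(0 - 7) ≡ 16/12 mod 19. 12⁻¹ ≡ 8 (mod 19), so λ ≡ 14.
  x = λ² - 7 - 0 = 196 - 7 ≡ 18; y = λ·(7 - 18) - 13 ≡ 4. → (18, 4)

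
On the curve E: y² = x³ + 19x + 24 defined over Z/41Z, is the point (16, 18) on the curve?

y² = 18² ≡ 37; x³ + 19x + 24 = 4424 ≡ 37 (mod 41). 37 = 37.

yes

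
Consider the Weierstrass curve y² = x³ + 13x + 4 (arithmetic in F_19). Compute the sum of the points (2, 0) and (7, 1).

(2, 0) + (7, 1). λ = (1 - 0)/(7 - 2) ≡ 1/5 mod 19. 5⁻¹ ≡ 4 (mod 19), so λ ≡ 4.
  x = λ² - 2 - 7 = 16 - 9 ≡ 7; y = λ·(2 - 7) - 0 ≡ 18. → (7, 18)

(7, 18)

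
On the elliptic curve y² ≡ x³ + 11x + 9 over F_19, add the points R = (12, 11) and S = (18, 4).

(12, 11) + (18, 4). λ = (4 - 11)/(18 - 12) ≡ 12/6 mod 19. 6⁻¹ ≡ 16 (mod 19), so λ ≡ 2.
  x = λ² - 12 - 18 = 4 - 30 ≡ 12; y = λ·(12 - 12) - 11 ≡ 8. → (12, 8)

(12, 8)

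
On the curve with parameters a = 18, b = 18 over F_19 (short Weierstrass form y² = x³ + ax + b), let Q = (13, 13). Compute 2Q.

tangent at (13, 13): λ = (3·13² + 18)/(2·13) ≡ 12/7. 7⁻¹ ≡ 11 (mod 19), so λ ≡ 12·11 ≡ 18.
  x = λ² - 13 - 13 = 324 - 26 ≡ 13; y = λ·(13 - 13) - 13 ≡ 6. → (13, 6)

(13, 6)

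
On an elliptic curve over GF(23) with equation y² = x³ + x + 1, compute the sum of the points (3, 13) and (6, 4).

(0, 1)

(3, 13) + (6, 4). λ = (4 - 13)/(6 - 3) ≡ 14/3 mod 23. 3⁻¹ ≡ 8 (mod 23) since 3·8 = 24 ≡ 1, so λ ≡ 20.
  x = λ² - 3 - 6 = 400 - 9 ≡ 0; y = λ·(3 - 0) - 13 ≡ 1. → (0, 1)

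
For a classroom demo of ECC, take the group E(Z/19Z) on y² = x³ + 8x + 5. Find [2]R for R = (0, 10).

tangent at (0, 10): λ = (3·0² + 8)/(2·10) ≡ 8/1. 1⁻¹ ≡ 1 (mod 19) since 1·1 = 1 ≡ 1, so λ ≡ 8·1 ≡ 8.
  x = λ² - 0 - 0 = 64 - 0 ≡ 7; y = λ·(0 - 7) - 10 ≡ 10. → (7, 10)

(7, 10)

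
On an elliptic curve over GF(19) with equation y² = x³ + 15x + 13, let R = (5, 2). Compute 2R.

(7, 10)

tangent at (5, 2): λ = (3·5² + 15)/(2·2) ≡ 14/4. 4⁻¹ ≡ 5 (mod 19), so λ ≡ 14·5 ≡ 13.
  x = λ² - 5 - 5 = 169 - 10 ≡ 7; y = λ·(5 - 7) - 2 ≡ 10. → (7, 10)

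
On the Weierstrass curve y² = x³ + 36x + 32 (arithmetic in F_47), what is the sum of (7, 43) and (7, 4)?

The two points share x = 7 and their y-coordinates satisfy 43 + 4 ≡ 0 (mod 47), so they are inverses. Their sum is the point at infinity.

O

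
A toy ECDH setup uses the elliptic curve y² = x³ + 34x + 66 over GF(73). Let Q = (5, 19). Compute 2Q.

(55, 22)

tangent at (5, 19): λ = (3·5² + 34)/(2·19) ≡ 36/38. 38⁻¹ ≡ 25 (mod 73) since 38·25 = 950 ≡ 1, so λ ≡ 36·25 ≡ 24.
  x = λ² - 5 - 5 = 576 - 10 ≡ 55; y = λ·(5 - 55) - 19 ≡ 22. → (55, 22)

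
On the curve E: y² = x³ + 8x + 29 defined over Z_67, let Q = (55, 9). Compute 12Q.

Double-and-add on 12 = (1100)₂. Start with Q = (55, 9) for the leading 1-bit.
double: tangent at (55, 9): λ = (3·55² + 8)/(2·9) ≡ 38/18. 18⁻¹ ≡ 41 (mod 67) since 18·41 = 738 ≡ 1, so λ ≡ 38·41 ≡ 17.
  x = λ² - 55 - 55 = 289 - 110 ≡ 45; y = λ·(55 - 45) - 9 ≡ 27. → (45, 27)
add Q: (45, 27) + (55, 9). λ = (9 - 27)/(55 - 45) ≡ 49/10 mod 67. 10⁻¹ ≡ 47 (mod 67), so λ ≡ 25.
  x = λ² - 45 - 55 = 625 - 100 ≡ 56; y = λ·(45 - 56) - 27 ≡ 33. → (56, 33)
double: tangent at (56, 33): λ = (3·56² + 8)/(2·33) ≡ 36/66. 66⁻¹ ≡ 66 (mod 67), so λ ≡ 36·66 ≡ 31.
  x = λ² - 56 - 56 = 961 - 112 ≡ 45; y = λ·(56 - 45) - 33 ≡ 40. → (45, 40)
double: tangent at (45, 40): λ = (3·45² + 8)/(2·40) ≡ 53/13. 13⁻¹ ≡ 31 (mod 67) since 13·31 = 403 ≡ 1, so λ ≡ 53·31 ≡ 35.
  x = λ² - 45 - 45 = 1225 - 90 ≡ 63; y = λ·(45 - 63) - 40 ≡ 0. → (63, 0)

(63, 0)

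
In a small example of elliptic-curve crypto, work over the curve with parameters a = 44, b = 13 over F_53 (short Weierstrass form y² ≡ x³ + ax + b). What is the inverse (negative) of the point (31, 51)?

(31, 2)

-(31, 51) = (31, -51 mod 53) = (31, 2).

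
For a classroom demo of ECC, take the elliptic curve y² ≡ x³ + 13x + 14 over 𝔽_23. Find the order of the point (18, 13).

2P: tangent at (18, 13): λ = (3·18² + 13)/(2·13) ≡ 19/3. 3⁻¹ ≡ 8 (mod 23), so λ ≡ 19·8 ≡ 14.
  x = λ² - 18 - 18 = 196 - 36 ≡ 22; y = λ·(18 - 22) - 13 ≡ 0. → (22, 0)
3P: (22, 0) + (18, 13). λ = (13 - 0)/(18 - 22) ≡ 13/19 mod 23. 19⁻¹ ≡ 17 (mod 23), so λ ≡ 14.
  x = λ² - 22 - 18 = 196 - 40 ≡ 18; y = λ·(22 - 18) - 0 ≡ 10. → (18, 10)
4P: (18, 10) + (18, 13): same x and y₁ ≡ -y₂, so the sum is O.
4P = O, so the order is 4.

4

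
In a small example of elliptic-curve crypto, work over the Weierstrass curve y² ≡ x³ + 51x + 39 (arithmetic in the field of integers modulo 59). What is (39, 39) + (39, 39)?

(10, 29)

tangent at (39, 39): λ = (3·39² + 51)/(2·39) ≡ 12/19. 19⁻¹ ≡ 28 (mod 59), so λ ≡ 12·28 ≡ 41.
  x = λ² - 39 - 39 = 1681 - 78 ≡ 10; y = λ·(39 - 10) - 39 ≡ 29. → (10, 29)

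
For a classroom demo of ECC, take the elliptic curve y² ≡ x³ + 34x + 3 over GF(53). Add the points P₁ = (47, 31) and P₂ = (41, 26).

(47, 31) + (41, 26). λ = (26 - 31)/(41 - 47) ≡ 48/47 mod 53. 47⁻¹ ≡ 44 (mod 53) since 47·44 = 2068 ≡ 1, so λ ≡ 45.
  x = λ² - 47 - 41 = 2025 - 88 ≡ 29; y = λ·(47 - 29) - 31 ≡ 37. → (29, 37)

(29, 37)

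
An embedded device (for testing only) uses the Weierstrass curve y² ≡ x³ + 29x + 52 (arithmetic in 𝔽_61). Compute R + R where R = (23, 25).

(30, 44)

tangent at (23, 25): λ = (3·23² + 29)/(2·25) ≡ 30/50. 50⁻¹ ≡ 11 (mod 61), so λ ≡ 30·11 ≡ 25.
  x = λ² - 23 - 23 = 625 - 46 ≡ 30; y = λ·(23 - 30) - 25 ≡ 44. → (30, 44)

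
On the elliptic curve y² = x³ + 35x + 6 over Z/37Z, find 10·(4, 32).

Write P = (4, 32).
Double-and-add on 10 = (1010)₂. Start with P = (4, 32) for the leading 1-bit.
double: tangent at (4, 32): λ = (3·4² + 35)/(2·32) ≡ 9/27. 27⁻¹ ≡ 11 (mod 37), so λ ≡ 9·11 ≡ 25.
  x = λ² - 4 - 4 = 625 - 8 ≡ 25; y = λ·(4 - 25) - 32 ≡ 35. → (25, 35)
double: tangent at (25, 35): λ = (3·25² + 35)/(2·35) ≡ 23/33. 33⁻¹ ≡ 9 (mod 37), so λ ≡ 23·9 ≡ 22.
  x = λ² - 25 - 25 = 484 - 50 ≡ 27; y = λ·(25 - 27) - 35 ≡ 32. → (27, 32)
add P: (27, 32) + (4, 32). λ = (32 - 32)/(4 - 27) ≡ 0/14 mod 37. 14⁻¹ ≡ 8 (mod 37), so λ ≡ 0.
  x = λ² - 27 - 4 = 0 - 31 ≡ 6; y = λ·(27 - 6) - 32 ≡ 5. → (6, 5)
double: tangent at (6, 5): λ = (3·6² + 35)/(2·5) ≡ 32/10. 10⁻¹ ≡ 26 (mod 37) since 10·26 = 260 ≡ 1, so λ ≡ 32·26 ≡ 18.
  x = λ² - 6 - 6 = 324 - 12 ≡ 16; y = λ·(6 - 16) - 5 ≡ 0. → (16, 0)

(16, 0)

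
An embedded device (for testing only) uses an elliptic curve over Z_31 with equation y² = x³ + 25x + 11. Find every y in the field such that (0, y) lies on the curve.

x³ + 25x + 11 = 11 ≡ 11 (mod 31).
11 is a non-residue mod 31; no y exists.

none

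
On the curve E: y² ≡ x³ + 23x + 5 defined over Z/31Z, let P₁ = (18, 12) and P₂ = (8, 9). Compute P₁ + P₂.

(18, 12) + (8, 9). λ = (9 - 12)/(8 - 18) ≡ 28/21 mod 31. 21⁻¹ ≡ 3 (mod 31), so λ ≡ 22.
  x = λ² - 18 - 8 = 484 - 26 ≡ 24; y = λ·(18 - 24) - 12 ≡ 11. → (24, 11)

(24, 11)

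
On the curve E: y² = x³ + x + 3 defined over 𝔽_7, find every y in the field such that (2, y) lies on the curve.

none

x³ + 1x + 3 = 13 ≡ 6 (mod 7).
6 is a non-residue mod 7; no y exists.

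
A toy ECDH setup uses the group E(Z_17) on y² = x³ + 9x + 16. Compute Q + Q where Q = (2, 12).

(5, 13)

tangent at (2, 12): λ = (3·2² + 9)/(2·12) ≡ 4/7. 7⁻¹ ≡ 5 (mod 17), so λ ≡ 4·5 ≡ 3.
  x = λ² - 2 - 2 = 9 - 4 ≡ 5; y = λ·(2 - 5) - 12 ≡ 13. → (5, 13)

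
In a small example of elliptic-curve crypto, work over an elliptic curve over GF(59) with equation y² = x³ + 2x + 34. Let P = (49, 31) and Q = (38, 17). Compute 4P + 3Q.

First 4P:
Repeated addition: build up to 4P.
2P: tangent at (49, 31): λ = (3·49² + 2)/(2·31) ≡ 7/3. 3⁻¹ ≡ 20 (mod 59), so λ ≡ 7·20 ≡ 22.
  x = λ² - 49 - 49 = 484 - 98 ≡ 32; y = λ·(49 - 32) - 31 ≡ 48. → (32, 48)
3P: (32, 48) + (49, 31). λ = (31 - 48)/(49 - 32) ≡ 42/17 mod 59. 17⁻¹ ≡ 7 (mod 59), so λ ≡ 58.
  x = λ² - 32 - 49 = 3364 - 81 ≡ 38; y = λ·(32 - 38) - 48 ≡ 17. → (38, 17)
4P: (38, 17) + (49, 31). λ = (31 - 17)/(49 - 38) ≡ 14/11 mod 59. 11⁻¹ ≡ 43 (mod 59) since 11·43 = 473 ≡ 1, so λ ≡ 12.
  x = λ² - 38 - 49 = 144 - 87 ≡ 57; y = λ·(38 - 57) - 17 ≡ 50. → (57, 50)
4P = (57, 50).
Next 3Q:
Repeated addition: build up to 3Q.
2Q: tangent at (38, 17): λ = (3·38² + 2)/(2·17) ≡ 27/34. 34⁻¹ ≡ 33 (mod 59), so λ ≡ 27·33 ≡ 6.
  x = λ² - 38 - 38 = 36 - 76 ≡ 19; y = λ·(38 - 19) - 17 ≡ 38. → (19, 38)
3Q: (19, 38) + (38, 17). λ = (17 - 38)/(38 - 19) ≡ 38/19 mod 59. 19⁻¹ ≡ 28 (mod 59) since 19·28 = 532 ≡ 1, so λ ≡ 2.
  x = λ² - 19 - 38 = 4 - 57 ≡ 6; y = λ·(19 - 6) - 38 ≡ 47. → (6, 47)
3Q = (6, 47).
Finally 4P + 3Q:
(57, 50) + (6, 47). λ = (47 - 50)/(6 - 57) ≡ 56/8 mod 59. 8⁻¹ ≡ 37 (mod 59), so λ ≡ 7.
  x = λ² - 57 - 6 = 49 - 63 ≡ 45; y = λ·(57 - 45) - 50 ≡ 34. → (45, 34)

(45, 34)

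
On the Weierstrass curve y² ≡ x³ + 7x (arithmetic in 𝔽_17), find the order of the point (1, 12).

5

2P: tangent at (1, 12): λ = (3·1² + 7)/(2·12) ≡ 10/7. 7⁻¹ ≡ 5 (mod 17), so λ ≡ 10·5 ≡ 16.
  x = λ² - 1 - 1 = 256 - 2 ≡ 16; y = λ·(1 - 16) - 12 ≡ 3. → (16, 3)
3P: (16, 3) + (1, 12). λ = (12 - 3)/(1 - 16) ≡ 9/2 mod 17. 2⁻¹ ≡ 9 (mod 17), so λ ≡ 13.
  x = λ² - 16 - 1 = 169 - 17 ≡ 16; y = λ·(16 - 16) - 3 ≡ 14. → (16, 14)
4P: (16, 14) + (1, 12). λ = (12 - 14)/(1 - 16) ≡ 15/2 mod 17. 2⁻¹ ≡ 9 (mod 17), so λ ≡ 16.
  x = λ² - 16 - 1 = 256 - 17 ≡ 1; y = λ·(16 - 1) - 14 ≡ 5. → (1, 5)
5P: (1, 5) + (1, 12): same x and y₁ ≡ -y₂, so the sum is ∞.
5P = ∞, so the order is 5.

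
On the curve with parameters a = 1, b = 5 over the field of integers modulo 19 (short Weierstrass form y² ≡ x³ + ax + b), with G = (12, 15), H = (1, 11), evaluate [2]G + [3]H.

(13, 12)

First 2G:
Repeated addition: build up to 2G.
2G: tangent at (12, 15): λ = (3·12² + 1)/(2·15) ≡ 15/11. 11⁻¹ ≡ 7 (mod 19) since 11·7 = 77 ≡ 1, so λ ≡ 15·7 ≡ 10.
  x = λ² - 12 - 12 = 100 - 24 ≡ 0; y = λ·(12 - 0) - 15 ≡ 10. → (0, 10)
2G = (0, 10).
Next 3H:
Repeated addition: build up to 3H.
2H: tangent at (1, 11): λ = (3·1² + 1)/(2·11) ≡ 4/3. 3⁻¹ ≡ 13 (mod 19) since 3·13 = 39 ≡ 1, so λ ≡ 4·13 ≡ 14.
  x = λ² - 1 - 1 = 196 - 2 ≡ 4; y = λ·(1 - 4) - 11 ≡ 4. → (4, 4)
3H: (4, 4) + (1, 11). λ = (11 - 4)/(1 - 4) ≡ 7/16 mod 19. 16⁻¹ ≡ 6 (mod 19) since 16·6 = 96 ≡ 1, so λ ≡ 4.
  x = λ² - 4 - 1 = 16 - 5 ≡ 11; y = λ·(4 - 11) - 4 ≡ 6. → (11, 6)
3H = (11, 6).
Finally 2G + 3H:
(0, 10) + (11, 6). λ = (6 - 10)/(11 - 0) ≡ 15/11 mod 19. 11⁻¹ ≡ 7 (mod 19) since 11·7 = 77 ≡ 1, so λ ≡ 10.
  x = λ² - 0 - 11 = 100 - 11 ≡ 13; y = λ·(0 - 13) - 10 ≡ 12. → (13, 12)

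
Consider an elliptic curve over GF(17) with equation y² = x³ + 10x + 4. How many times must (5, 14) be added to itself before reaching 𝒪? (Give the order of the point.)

8

2P: tangent at (5, 14): λ = (3·5² + 10)/(2·14) ≡ 0/11. 11⁻¹ ≡ 14 (mod 17) since 11·14 = 154 ≡ 1, so λ ≡ 0·14 ≡ 0.
  x = λ² - 5 - 5 = 0 - 10 ≡ 7; y = λ·(5 - 7) - 14 ≡ 3. → (7, 3)
3P: (7, 3) + (5, 14). λ = (14 - 3)/(5 - 7) ≡ 11/15 mod 17. 15⁻¹ ≡ 8 (mod 17), so λ ≡ 3.
  x = λ² - 7 - 5 = 9 - 12 ≡ 14; y = λ·(7 - 14) - 3 ≡ 10. → (14, 10)
4P: (14, 10) + (5, 14). λ = (14 - 10)/(5 - 14) ≡ 4/8 mod 17. 8⁻¹ ≡ 15 (mod 17) since 8·15 = 120 ≡ 1, so λ ≡ 9.
  x = λ² - 14 - 5 = 81 - 19 ≡ 11; y = λ·(14 - 11) - 10 ≡ 0. → (11, 0)
5P: (11, 0) + (5, 14). λ = (14 - 0)/(5 - 11) ≡ 14/11 mod 17. 11⁻¹ ≡ 14 (mod 17), so λ ≡ 9.
  x = λ² - 11 - 5 = 81 - 16 ≡ 14; y = λ·(11 - 14) - 0 ≡ 7. → (14, 7)
6P: (14, 7) + (5, 14). λ = (14 - 7)/(5 - 14) ≡ 7/8 mod 17. 8⁻¹ ≡ 15 (mod 17), so λ ≡ 3.
  x = λ² - 14 - 5 = 9 - 19 ≡ 7; y = λ·(14 - 7) - 7 ≡ 14. → (7, 14)
7P: (7, 14) + (5, 14). λ = (14 - 14)/(5 - 7) ≡ 0/15 mod 17. 15⁻¹ ≡ 8 (mod 17), so λ ≡ 0.
  x = λ² - 7 - 5 = 0 - 12 ≡ 5; y = λ·(7 - 5) - 14 ≡ 3. → (5, 3)
8P: (5, 3) + (5, 14): same x and y₁ ≡ -y₂, so the sum is 𝒪.
8P = 𝒪, so the order is 8.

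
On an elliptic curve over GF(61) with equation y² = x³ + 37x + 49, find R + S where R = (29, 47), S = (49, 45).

(19, 13)

(29, 47) + (49, 45). λ = (45 - 47)/(49 - 29) ≡ 59/20 mod 61. 20⁻¹ ≡ 58 (mod 61), so λ ≡ 6.
  x = λ² - 29 - 49 = 36 - 78 ≡ 19; y = λ·(29 - 19) - 47 ≡ 13. → (19, 13)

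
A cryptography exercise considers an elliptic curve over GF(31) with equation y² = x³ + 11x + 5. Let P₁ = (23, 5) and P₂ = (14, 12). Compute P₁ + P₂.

(23, 5) + (14, 12). λ = (12 - 5)/(14 - 23) ≡ 7/22 mod 31. 22⁻¹ ≡ 24 (mod 31), so λ ≡ 13.
  x = λ² - 23 - 14 = 169 - 37 ≡ 8; y = λ·(23 - 8) - 5 ≡ 4. → (8, 4)

(8, 4)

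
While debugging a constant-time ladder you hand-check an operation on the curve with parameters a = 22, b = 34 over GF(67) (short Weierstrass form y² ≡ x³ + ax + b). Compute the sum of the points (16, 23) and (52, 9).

(25, 14)

(16, 23) + (52, 9). λ = (9 - 23)/(52 - 16) ≡ 53/36 mod 67. 36⁻¹ ≡ 54 (mod 67) since 36·54 = 1944 ≡ 1, so λ ≡ 48.
  x = λ² - 16 - 52 = 2304 - 68 ≡ 25; y = λ·(16 - 25) - 23 ≡ 14. → (25, 14)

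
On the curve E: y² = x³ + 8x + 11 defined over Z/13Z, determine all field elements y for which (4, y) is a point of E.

x³ + 8x + 11 = 107 ≡ 3 (mod 13).
Square roots of 3 mod 13: 4 and 9 (since 4² = 16 ≡ 3).

4, 9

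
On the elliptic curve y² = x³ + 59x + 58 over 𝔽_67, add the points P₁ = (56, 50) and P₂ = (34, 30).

(56, 50) + (34, 30). λ = (30 - 50)/(34 - 56) ≡ 47/45 mod 67. 45⁻¹ ≡ 3 (mod 67), so λ ≡ 7.
  x = λ² - 56 - 34 = 49 - 90 ≡ 26; y = λ·(56 - 26) - 50 ≡ 26. → (26, 26)

(26, 26)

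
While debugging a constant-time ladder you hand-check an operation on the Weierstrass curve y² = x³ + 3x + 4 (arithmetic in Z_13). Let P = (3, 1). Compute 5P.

Repeated addition: build up to 5P.
2P: tangent at (3, 1): λ = (3·3² + 3)/(2·1) ≡ 4/2. 2⁻¹ ≡ 7 (mod 13) since 2·7 = 14 ≡ 1, so λ ≡ 4·7 ≡ 2.
  x = λ² - 3 - 3 = 4 - 6 ≡ 11; y = λ·(3 - 11) - 1 ≡ 9. → (11, 9)
3P: (11, 9) + (3, 1). λ = (1 - 9)/(3 - 11) ≡ 5/5 mod 13. 5⁻¹ ≡ 8 (mod 13), so λ ≡ 1.
  x = λ² - 11 - 3 = 1 - 14 ≡ 0; y = λ·(11 - 0) - 9 ≡ 2. → (0, 2)
4P: (0, 2) + (3, 1). λ = (1 - 2)/(3 - 0) ≡ 12/3 mod 13. 3⁻¹ ≡ 9 (mod 13), so λ ≡ 4.
  x = λ² - 0 - 3 = 16 - 3 ≡ 0; y = λ·(0 - 0) - 2 ≡ 11. → (0, 11)
5P: (0, 11) + (3, 1). λ = (1 - 11)/(3 - 0) ≡ 3/3 mod 13. 3⁻¹ ≡ 9 (mod 13) since 3·9 = 27 ≡ 1, so λ ≡ 1.
  x = λ² - 0 - 3 = 1 - 3 ≡ 11; y = λ·(0 - 11) - 11 ≡ 4. → (11, 4)

(11, 4)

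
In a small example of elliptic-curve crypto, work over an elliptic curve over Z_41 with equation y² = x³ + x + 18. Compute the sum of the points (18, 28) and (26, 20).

(18, 28) + (26, 20). λ = (20 - 28)/(26 - 18) ≡ 33/8 mod 41. 8⁻¹ ≡ 36 (mod 41), so λ ≡ 40.
  x = λ² - 18 - 26 = 1600 - 44 ≡ 39; y = λ·(18 - 39) - 28 ≡ 34. → (39, 34)

(39, 34)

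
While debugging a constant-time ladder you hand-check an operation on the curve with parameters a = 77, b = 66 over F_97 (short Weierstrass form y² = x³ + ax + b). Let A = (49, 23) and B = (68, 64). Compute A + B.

(83, 67)

(49, 23) + (68, 64). λ = (64 - 23)/(68 - 49) ≡ 41/19 mod 97. 19⁻¹ ≡ 46 (mod 97) since 19·46 = 874 ≡ 1, so λ ≡ 43.
  x = λ² - 49 - 68 = 1849 - 117 ≡ 83; y = λ·(49 - 83) - 23 ≡ 67. → (83, 67)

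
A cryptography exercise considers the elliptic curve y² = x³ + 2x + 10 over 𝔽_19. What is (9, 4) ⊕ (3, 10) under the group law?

(8, 14)

(9, 4) + (3, 10). λ = (10 - 4)/(3 - 9) ≡ 6/13 mod 19. 13⁻¹ ≡ 3 (mod 19), so λ ≡ 18.
  x = λ² - 9 - 3 = 324 - 12 ≡ 8; y = λ·(9 - 8) - 4 ≡ 14. → (8, 14)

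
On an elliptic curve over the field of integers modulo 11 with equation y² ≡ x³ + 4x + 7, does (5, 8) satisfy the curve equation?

yes

y² = 8² ≡ 9; x³ + 4x + 7 = 152 ≡ 9 (mod 11). 9 = 9.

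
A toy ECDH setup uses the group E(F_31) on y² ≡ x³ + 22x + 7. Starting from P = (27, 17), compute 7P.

Repeated addition: build up to 7P.
2P: tangent at (27, 17): λ = (3·27² + 22)/(2·17) ≡ 8/3. 3⁻¹ ≡ 21 (mod 31), so λ ≡ 8·21 ≡ 13.
  x = λ² - 27 - 27 = 169 - 54 ≡ 22; y = λ·(27 - 22) - 17 ≡ 17. → (22, 17)
3P: (22, 17) + (27, 17). λ = (17 - 17)/(27 - 22) ≡ 0/5 mod 31. 5⁻¹ ≡ 25 (mod 31) since 5·25 = 125 ≡ 1, so λ ≡ 0.
  x = λ² - 22 - 27 = 0 - 49 ≡ 13; y = λ·(22 - 13) - 17 ≡ 14. → (13, 14)
4P: (13, 14) + (27, 17). λ = (17 - 14)/(27 - 13) ≡ 3/14 mod 31. 14⁻¹ ≡ 20 (mod 31), so λ ≡ 29.
  x = λ² - 13 - 27 = 841 - 40 ≡ 26; y = λ·(13 - 26) - 14 ≡ 12. → (26, 12)
5P: (26, 12) + (27, 17). λ = (17 - 12)/(27 - 26) ≡ 5/1 mod 31. 1⁻¹ ≡ 1 (mod 31) since 1·1 = 1 ≡ 1, so λ ≡ 5.
  x = λ² - 26 - 27 = 25 - 53 ≡ 3; y = λ·(26 - 3) - 12 ≡ 10. → (3, 10)
6P: (3, 10) + (27, 17). λ = (17 - 10)/(27 - 3) ≡ 7/24 mod 31. 24⁻¹ ≡ 22 (mod 31), so λ ≡ 30.
  x = λ² - 3 - 27 = 900 - 30 ≡ 2; y = λ·(3 - 2) - 10 ≡ 20. → (2, 20)
7P: (2, 20) + (27, 17). λ = (17 - 20)/(27 - 2) ≡ 28/25 mod 31. 25⁻¹ ≡ 5 (mod 31) since 25·5 = 125 ≡ 1, so λ ≡ 16.
  x = λ² - 2 - 27 = 256 - 29 ≡ 10; y = λ·(2 - 10) - 20 ≡ 7. → (10, 7)

(10, 7)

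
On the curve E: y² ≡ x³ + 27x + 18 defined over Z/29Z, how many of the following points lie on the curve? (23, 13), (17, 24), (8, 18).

1

(23, 13): 13² ≡ 24, rhs ≡ 17 → off.
(17, 24): 24² ≡ 25, rhs ≡ 25 → on.
(8, 18): 18² ≡ 5, rhs ≡ 21 → off.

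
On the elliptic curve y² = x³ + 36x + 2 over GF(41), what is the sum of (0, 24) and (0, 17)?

The two points share x = 0 and their y-coordinates satisfy 24 + 17 ≡ 0 (mod 41), so they are inverses. Their sum is the point at infinity.

O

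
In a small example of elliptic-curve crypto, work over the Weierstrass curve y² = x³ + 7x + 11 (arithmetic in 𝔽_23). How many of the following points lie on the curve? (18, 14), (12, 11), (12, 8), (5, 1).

2

(18, 14): 14² ≡ 12, rhs ≡ 12 → on.
(12, 11): 11² ≡ 6, rhs ≡ 6 → on.
(12, 8): 8² ≡ 18, rhs ≡ 6 → off.
(5, 1): 1² ≡ 1, rhs ≡ 10 → off.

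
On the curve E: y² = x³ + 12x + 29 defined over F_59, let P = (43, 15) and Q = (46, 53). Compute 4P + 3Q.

(22, 12)

First 4P:
Repeated addition: build up to 4P.
2P: tangent at (43, 15): λ = (3·43² + 12)/(2·15) ≡ 13/30. 30⁻¹ ≡ 2 (mod 59) since 30·2 = 60 ≡ 1, so λ ≡ 13·2 ≡ 26.
  x = λ² - 43 - 43 = 676 - 86 ≡ 0; y = λ·(43 - 0) - 15 ≡ 41. → (0, 41)
3P: (0, 41) + (43, 15). λ = (15 - 41)/(43 - 0) ≡ 33/43 mod 59. 43⁻¹ ≡ 11 (mod 59), so λ ≡ 9.
  x = λ² - 0 - 43 = 81 - 43 ≡ 38; y = λ·(0 - 38) - 41 ≡ 30. → (38, 30)
4P: (38, 30) + (43, 15). λ = (15 - 30)/(43 - 38) ≡ 44/5 mod 59. 5⁻¹ ≡ 12 (mod 59), so λ ≡ 56.
  x = λ² - 38 - 43 = 3136 - 81 ≡ 46; y = λ·(38 - 46) - 30 ≡ 53. → (46, 53)
4P = (46, 53).
Next 3Q:
Repeated addition: build up to 3Q.
2Q: tangent at (46, 53): λ = (3·46² + 12)/(2·53) ≡ 47/47. 47⁻¹ ≡ 54 (mod 59), so λ ≡ 47·54 ≡ 1.
  x = λ² - 46 - 46 = 1 - 92 ≡ 27; y = λ·(46 - 27) - 53 ≡ 25. → (27, 25)
3Q: (27, 25) + (46, 53). λ = (53 - 25)/(46 - 27) ≡ 28/19 mod 59. 19⁻¹ ≡ 28 (mod 59) since 19·28 = 532 ≡ 1, so λ ≡ 17.
  x = λ² - 27 - 46 = 289 - 73 ≡ 39; y = λ·(27 - 39) - 25 ≡ 7. → (39, 7)
3Q = (39, 7).
Finally 4P + 3Q:
(46, 53) + (39, 7). λ = (7 - 53)/(39 - 46) ≡ 13/52 mod 59. 52⁻¹ ≡ 42 (mod 59), so λ ≡ 15.
  x = λ² - 46 - 39 = 225 - 85 ≡ 22; y = λ·(46 - 22) - 53 ≡ 12. → (22, 12)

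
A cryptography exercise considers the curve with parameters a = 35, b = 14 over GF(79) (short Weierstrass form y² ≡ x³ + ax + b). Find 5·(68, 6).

Write P = (68, 6).
Double-and-add on 5 = (101)₂. Start with P = (68, 6) for the leading 1-bit.
double: tangent at (68, 6): λ = (3·68² + 35)/(2·6) ≡ 3/12. 12⁻¹ ≡ 33 (mod 79), so λ ≡ 3·33 ≡ 20.
  x = λ² - 68 - 68 = 400 - 136 ≡ 27; y = λ·(68 - 27) - 6 ≡ 24. → (27, 24)
double: tangent at (27, 24): λ = (3·27² + 35)/(2·24) ≡ 10/48. 48⁻¹ ≡ 28 (mod 79), so λ ≡ 10·28 ≡ 43.
  x = λ² - 27 - 27 = 1849 - 54 ≡ 57; y = λ·(27 - 57) - 24 ≡ 29. → (57, 29)
add P: (57, 29) + (68, 6). λ = (6 - 29)/(68 - 57) ≡ 56/11 mod 79. 11⁻¹ ≡ 36 (mod 79), so λ ≡ 41.
  x = λ² - 57 - 68 = 1681 - 125 ≡ 55; y = λ·(57 - 55) - 29 ≡ 53. → (55, 53)

(55, 53)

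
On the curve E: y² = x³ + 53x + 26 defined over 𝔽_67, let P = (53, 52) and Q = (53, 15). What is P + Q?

O

The two points share x = 53 and their y-coordinates satisfy 52 + 15 ≡ 0 (mod 67), so they are inverses. Their sum is the point at infinity.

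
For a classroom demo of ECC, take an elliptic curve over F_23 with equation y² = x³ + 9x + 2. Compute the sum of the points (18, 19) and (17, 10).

(18, 19) + (17, 10). λ = (10 - 19)/(17 - 18) ≡ 14/22 mod 23. 22⁻¹ ≡ 22 (mod 23), so λ ≡ 9.
  x = λ² - 18 - 17 = 81 - 35 ≡ 0; y = λ·(18 - 0) - 19 ≡ 5. → (0, 5)

(0, 5)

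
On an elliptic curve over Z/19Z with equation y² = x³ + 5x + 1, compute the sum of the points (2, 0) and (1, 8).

(4, 16)

(2, 0) + (1, 8). λ = (8 - 0)/(1 - 2) ≡ 8/18 mod 19. 18⁻¹ ≡ 18 (mod 19), so λ ≡ 11.
  x = λ² - 2 - 1 = 121 - 3 ≡ 4; y = λ·(2 - 4) - 0 ≡ 16. → (4, 16)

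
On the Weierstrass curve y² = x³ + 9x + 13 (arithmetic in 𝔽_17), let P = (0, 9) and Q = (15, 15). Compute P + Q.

(0, 9) + (15, 15). λ = (15 - 9)/(15 - 0) ≡ 6/15 mod 17. 15⁻¹ ≡ 8 (mod 17) since 15·8 = 120 ≡ 1, so λ ≡ 14.
  x = λ² - 0 - 15 = 196 - 15 ≡ 11; y = λ·(0 - 11) - 9 ≡ 7. → (11, 7)

(11, 7)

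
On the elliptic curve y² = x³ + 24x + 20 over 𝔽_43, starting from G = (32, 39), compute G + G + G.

Repeated addition: build up to 3G.
2G: tangent at (32, 39): λ = (3·32² + 24)/(2·39) ≡ 0/35. 35⁻¹ ≡ 16 (mod 43), so λ ≡ 0·16 ≡ 0.
  x = λ² - 32 - 32 = 0 - 64 ≡ 22; y = λ·(32 - 22) - 39 ≡ 4. → (22, 4)
3G: (22, 4) + (32, 39). λ = (39 - 4)/(32 - 22) ≡ 35/10 mod 43. 10⁻¹ ≡ 13 (mod 43) since 10·13 = 130 ≡ 1, so λ ≡ 25.
  x = λ² - 22 - 32 = 625 - 54 ≡ 12; y = λ·(22 - 12) - 4 ≡ 31. → (12, 31)

(12, 31)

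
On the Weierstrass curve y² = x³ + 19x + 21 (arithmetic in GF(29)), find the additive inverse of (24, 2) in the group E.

-(24, 2) = (24, -2 mod 29) = (24, 27).

(24, 27)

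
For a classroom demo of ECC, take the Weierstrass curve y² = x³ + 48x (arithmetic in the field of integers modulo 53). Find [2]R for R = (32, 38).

(46, 40)

tangent at (32, 38): λ = (3·32² + 48)/(2·38) ≡ 46/23. 23⁻¹ ≡ 30 (mod 53), so λ ≡ 46·30 ≡ 2.
  x = λ² - 32 - 32 = 4 - 64 ≡ 46; y = λ·(32 - 46) - 38 ≡ 40. → (46, 40)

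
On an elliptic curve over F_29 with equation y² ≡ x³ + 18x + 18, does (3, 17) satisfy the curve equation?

no

y² = 17² ≡ 28; x³ + 18x + 18 = 99 ≡ 12 (mod 29). 28 ≠ 12.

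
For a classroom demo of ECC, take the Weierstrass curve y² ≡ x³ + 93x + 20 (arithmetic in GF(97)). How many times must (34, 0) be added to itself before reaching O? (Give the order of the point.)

2

2P: (34, 0) + (34, 0): same x and y₁ ≡ -y₂, so the sum is O.
2P = O, so the order is 2.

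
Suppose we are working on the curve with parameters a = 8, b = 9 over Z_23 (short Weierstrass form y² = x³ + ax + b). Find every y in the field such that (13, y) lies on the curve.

x³ + 8x + 9 = 2310 ≡ 10 (mod 23).
10 is a non-residue mod 23; no y exists.

none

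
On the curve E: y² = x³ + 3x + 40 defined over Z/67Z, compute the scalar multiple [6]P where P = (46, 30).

O

Repeated addition: build up to 6P.
2P: tangent at (46, 30): λ = (3·46² + 3)/(2·30) ≡ 53/60. 60⁻¹ ≡ 19 (mod 67), so λ ≡ 53·19 ≡ 2.
  x = λ² - 46 - 46 = 4 - 92 ≡ 46; y = λ·(46 - 46) - 30 ≡ 37. → (46, 37)
3P: (46, 37) + (46, 30): same x and y₁ ≡ -y₂, so the sum is the point at infinity.
4P: the point at infinity + (46, 30) = (46, 30) (identity).
5P: tangent at (46, 30): λ = (3·46² + 3)/(2·30) ≡ 53/60. 60⁻¹ ≡ 19 (mod 67), so λ ≡ 53·19 ≡ 2.
  x = λ² - 46 - 46 = 4 - 92 ≡ 46; y = λ·(46 - 46) - 30 ≡ 37. → (46, 37)
6P: (46, 37) + (46, 30): same x and y₁ ≡ -y₂, so the sum is the point at infinity.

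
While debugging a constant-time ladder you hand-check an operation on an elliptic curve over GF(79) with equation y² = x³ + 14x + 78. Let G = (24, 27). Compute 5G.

(72, 43)

Double-and-add on 5 = (101)₂. Start with G = (24, 27) for the leading 1-bit.
double: tangent at (24, 27): λ = (3·24² + 14)/(2·27) ≡ 4/54. 54⁻¹ ≡ 60 (mod 79), so λ ≡ 4·60 ≡ 3.
  x = λ² - 24 - 24 = 9 - 48 ≡ 40; y = λ·(24 - 40) - 27 ≡ 4. → (40, 4)
double: tangent at (40, 4): λ = (3·40² + 14)/(2·4) ≡ 74/8. 8⁻¹ ≡ 10 (mod 79), so λ ≡ 74·10 ≡ 29.
  x = λ² - 40 - 40 = 841 - 80 ≡ 50; y = λ·(40 - 50) - 4 ≡ 22. → (50, 22)
add G: (50, 22) + (24, 27). λ = (27 - 22)/(24 - 50) ≡ 5/53 mod 79. 53⁻¹ ≡ 3 (mod 79), so λ ≡ 15.
  x = λ² - 50 - 24 = 225 - 74 ≡ 72; y = λ·(50 - 72) - 22 ≡ 43. → (72, 43)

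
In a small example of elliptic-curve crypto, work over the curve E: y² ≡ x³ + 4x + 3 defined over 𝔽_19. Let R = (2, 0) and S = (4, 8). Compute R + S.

(10, 6)

(2, 0) + (4, 8). λ = (8 - 0)/(4 - 2) ≡ 8/2 mod 19. 2⁻¹ ≡ 10 (mod 19), so λ ≡ 4.
  x = λ² - 2 - 4 = 16 - 6 ≡ 10; y = λ·(2 - 10) - 0 ≡ 6. → (10, 6)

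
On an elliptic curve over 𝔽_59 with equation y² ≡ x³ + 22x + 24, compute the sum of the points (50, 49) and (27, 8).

(50, 49) + (27, 8). λ = (8 - 49)/(27 - 50) ≡ 18/36 mod 59. 36⁻¹ ≡ 41 (mod 59), so λ ≡ 30.
  x = λ² - 50 - 27 = 900 - 77 ≡ 56; y = λ·(50 - 56) - 49 ≡ 7. → (56, 7)

(56, 7)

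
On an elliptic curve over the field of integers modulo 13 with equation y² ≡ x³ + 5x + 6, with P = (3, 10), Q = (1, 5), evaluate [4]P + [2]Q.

(8, 8)

First 4P:
Repeated addition: build up to 4P.
2P: tangent at (3, 10): λ = (3·3² + 5)/(2·10) ≡ 6/7. 7⁻¹ ≡ 2 (mod 13), so λ ≡ 6·2 ≡ 12.
  x = λ² - 3 - 3 = 144 - 6 ≡ 8; y = λ·(3 - 8) - 10 ≡ 8. → (8, 8)
3P: (8, 8) + (3, 10). λ = (10 - 8)/(3 - 8) ≡ 2/8 mod 13. 8⁻¹ ≡ 5 (mod 13) since 8·5 = 40 ≡ 1, so λ ≡ 10.
  x = λ² - 8 - 3 = 100 - 11 ≡ 11; y = λ·(8 - 11) - 8 ≡ 1. → (11, 1)
4P: (11, 1) + (3, 10). λ = (10 - 1)/(3 - 11) ≡ 9/5 mod 13. 5⁻¹ ≡ 8 (mod 13), so λ ≡ 7.
  x = λ² - 11 - 3 = 49 - 14 ≡ 9; y = λ·(11 - 9) - 1 ≡ 0. → (9, 0)
4P = (9, 0).
Next 2Q:
Repeated addition: build up to 2Q.
2Q: tangent at (1, 5): λ = (3·1² + 5)/(2·5) ≡ 8/10. 10⁻¹ ≡ 4 (mod 13) since 10·4 = 40 ≡ 1, so λ ≡ 8·4 ≡ 6.
  x = λ² - 1 - 1 = 36 - 2 ≡ 8; y = λ·(1 - 8) - 5 ≡ 5. → (8, 5)
2Q = (8, 5).
Finally 4P + 2Q:
(9, 0) + (8, 5). λ = (5 - 0)/(8 - 9) ≡ 5/12 mod 13. 12⁻¹ ≡ 12 (mod 13), so λ ≡ 8.
  x = λ² - 9 - 8 = 64 - 17 ≡ 8; y = λ·(9 - 8) - 0 ≡ 8. → (8, 8)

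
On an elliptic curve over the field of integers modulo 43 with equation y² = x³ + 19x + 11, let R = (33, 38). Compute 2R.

(37, 38)

tangent at (33, 38): λ = (3·33² + 19)/(2·38) ≡ 18/33. 33⁻¹ ≡ 30 (mod 43) since 33·30 = 990 ≡ 1, so λ ≡ 18·30 ≡ 24.
  x = λ² - 33 - 33 = 576 - 66 ≡ 37; y = λ·(33 - 37) - 38 ≡ 38. → (37, 38)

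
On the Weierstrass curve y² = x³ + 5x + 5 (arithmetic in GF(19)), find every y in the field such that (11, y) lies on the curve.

x³ + 5x + 5 = 1391 ≡ 4 (mod 19).
Square roots of 4 mod 19: 2 and 17 (since 2² = 4 ≡ 4).

2, 17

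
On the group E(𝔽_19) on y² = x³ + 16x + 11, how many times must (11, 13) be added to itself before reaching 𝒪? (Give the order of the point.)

9

2P: tangent at (11, 13): λ = (3·11² + 16)/(2·13) ≡ 18/7. 7⁻¹ ≡ 11 (mod 19), so λ ≡ 18·11 ≡ 8.
  x = λ² - 11 - 11 = 64 - 22 ≡ 4; y = λ·(11 - 4) - 13 ≡ 5. → (4, 5)
3P: (4, 5) + (11, 13). λ = (13 - 5)/(11 - 4) ≡ 8/7 mod 19. 7⁻¹ ≡ 11 (mod 19), so λ ≡ 12.
  x = λ² - 4 - 11 = 144 - 15 ≡ 15; y = λ·(4 - 15) - 5 ≡ 15. → (15, 15)
4P: (15, 15) + (11, 13). λ = (13 - 15)/(11 - 15) ≡ 17/15 mod 19. 15⁻¹ ≡ 14 (mod 19), so λ ≡ 10.
  x = λ² - 15 - 11 = 100 - 26 ≡ 17; y = λ·(15 - 17) - 15 ≡ 3. → (17, 3)
5P: (17, 3) + (11, 13). λ = (13 - 3)/(11 - 17) ≡ 10/13 mod 19. 13⁻¹ ≡ 3 (mod 19), so λ ≡ 11.
  x = λ² - 17 - 11 = 121 - 28 ≡ 17; y = λ·(17 - 17) - 3 ≡ 16. → (17, 16)
6P: (17, 16) + (11, 13). λ = (13 - 16)/(11 - 17) ≡ 16/13 mod 19. 13⁻¹ ≡ 3 (mod 19) since 13·3 = 39 ≡ 1, so λ ≡ 10.
  x = λ² - 17 - 11 = 100 - 28 ≡ 15; y = λ·(17 - 15) - 16 ≡ 4. → (15, 4)
7P: (15, 4) + (11, 13). λ = (13 - 4)/(11 - 15) ≡ 9/15 mod 19. 15⁻¹ ≡ 14 (mod 19), so λ ≡ 12.
  x = λ² - 15 - 11 = 144 - 26 ≡ 4; y = λ·(15 - 4) - 4 ≡ 14. → (4, 14)
8P: (4, 14) + (11, 13). λ = (13 - 14)/(11 - 4) ≡ 18/7 mod 19. 7⁻¹ ≡ 11 (mod 19), so λ ≡ 8.
  x = λ² - 4 - 11 = 64 - 15 ≡ 11; y = λ·(4 - 11) - 14 ≡ 6. → (11, 6)
9P: (11, 6) + (11, 13): same x and y₁ ≡ -y₂, so the sum is 𝒪.
9P = 𝒪, so the order is 9.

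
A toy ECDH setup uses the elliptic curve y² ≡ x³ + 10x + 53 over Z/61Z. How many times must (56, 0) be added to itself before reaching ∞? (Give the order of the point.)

2

2P: (56, 0) + (56, 0): same x and y₁ ≡ -y₂, so the sum is ∞.
2P = ∞, so the order is 2.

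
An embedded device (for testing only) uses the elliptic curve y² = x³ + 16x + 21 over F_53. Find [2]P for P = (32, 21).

(48, 9)

tangent at (32, 21): λ = (3·32² + 16)/(2·21) ≡ 14/42. 42⁻¹ ≡ 24 (mod 53), so λ ≡ 14·24 ≡ 18.
  x = λ² - 32 - 32 = 324 - 64 ≡ 48; y = λ·(32 - 48) - 21 ≡ 9. → (48, 9)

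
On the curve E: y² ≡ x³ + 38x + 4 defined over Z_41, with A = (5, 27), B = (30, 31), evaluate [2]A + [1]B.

(32, 9)

First 2A:
Repeated addition: build up to 2A.
2A: tangent at (5, 27): λ = (3·5² + 38)/(2·27) ≡ 31/13. 13⁻¹ ≡ 19 (mod 41) since 13·19 = 247 ≡ 1, so λ ≡ 31·19 ≡ 15.
  x = λ² - 5 - 5 = 225 - 10 ≡ 10; y = λ·(5 - 10) - 27 ≡ 21. → (10, 21)
2A = (10, 21).
Finally 2A + B:
(10, 21) + (30, 31). λ = (31 - 21)/(30 - 10) ≡ 10/20 mod 41. 20⁻¹ ≡ 39 (mod 41), so λ ≡ 21.
  x = λ² - 10 - 30 = 441 - 40 ≡ 32; y = λ·(10 - 32) - 21 ≡ 9. → (32, 9)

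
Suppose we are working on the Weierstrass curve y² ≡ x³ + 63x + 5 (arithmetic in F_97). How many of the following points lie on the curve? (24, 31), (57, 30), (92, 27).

(24, 31): 31² ≡ 88, rhs ≡ 15 → off.
(57, 30): 30² ≡ 27, rhs ≡ 27 → on.
(92, 27): 27² ≡ 50, rhs ≡ 50 → on.

2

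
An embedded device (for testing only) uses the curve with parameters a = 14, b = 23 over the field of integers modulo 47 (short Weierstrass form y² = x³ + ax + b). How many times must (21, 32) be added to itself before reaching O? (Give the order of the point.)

2P: tangent at (21, 32): λ = (3·21² + 14)/(2·32) ≡ 21/17. 17⁻¹ ≡ 36 (mod 47), so λ ≡ 21·36 ≡ 4.
  x = λ² - 21 - 21 = 16 - 42 ≡ 21; y = λ·(21 - 21) - 32 ≡ 15. → (21, 15)
3P: (21, 15) + (21, 32): same x and y₁ ≡ -y₂, so the sum is O.
3P = O, so the order is 3.

3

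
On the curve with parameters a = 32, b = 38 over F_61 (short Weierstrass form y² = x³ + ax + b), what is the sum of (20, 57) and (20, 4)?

O

The two points share x = 20 and their y-coordinates satisfy 57 + 4 ≡ 0 (mod 61), so they are inverses. Their sum is O.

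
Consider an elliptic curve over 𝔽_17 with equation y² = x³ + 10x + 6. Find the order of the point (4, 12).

8

2P: tangent at (4, 12): λ = (3·4² + 10)/(2·12) ≡ 7/7. 7⁻¹ ≡ 5 (mod 17), so λ ≡ 7·5 ≡ 1.
  x = λ² - 4 - 4 = 1 - 8 ≡ 10; y = λ·(4 - 10) - 12 ≡ 16. → (10, 16)
3P: (10, 16) + (4, 12). λ = (12 - 16)/(4 - 10) ≡ 13/11 mod 17. 11⁻¹ ≡ 14 (mod 17), so λ ≡ 12.
  x = λ² - 10 - 4 = 144 - 14 ≡ 11; y = λ·(10 - 11) - 16 ≡ 6. → (11, 6)
4P: (11, 6) + (4, 12). λ = (12 - 6)/(4 - 11) ≡ 6/10 mod 17. 10⁻¹ ≡ 12 (mod 17), so λ ≡ 4.
  x = λ² - 11 - 4 = 16 - 15 ≡ 1; y = λ·(11 - 1) - 6 ≡ 0. → (1, 0)
5P: (1, 0) + (4, 12). λ = (12 - 0)/(4 - 1) ≡ 12/3 mod 17. 3⁻¹ ≡ 6 (mod 17) since 3·6 = 18 ≡ 1, so λ ≡ 4.
  x = λ² - 1 - 4 = 16 - 5 ≡ 11; y = λ·(1 - 11) - 0 ≡ 11. → (11, 11)
6P: (11, 11) + (4, 12). λ = (12 - 11)/(4 - 11) ≡ 1/10 mod 17. 10⁻¹ ≡ 12 (mod 17), so λ ≡ 12.
  x = λ² - 11 - 4 = 144 - 15 ≡ 10; y = λ·(11 - 10) - 11 ≡ 1. → (10, 1)
7P: (10, 1) + (4, 12). λ = (12 - 1)/(4 - 10) ≡ 11/11 mod 17. 11⁻¹ ≡ 14 (mod 17), so λ ≡ 1.
  x = λ² - 10 - 4 = 1 - 14 ≡ 4; y = λ·(10 - 4) - 1 ≡ 5. → (4, 5)
8P: (4, 5) + (4, 12): same x and y₁ ≡ -y₂, so the sum is the point at infinity.
8P = the point at infinity, so the order is 8.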